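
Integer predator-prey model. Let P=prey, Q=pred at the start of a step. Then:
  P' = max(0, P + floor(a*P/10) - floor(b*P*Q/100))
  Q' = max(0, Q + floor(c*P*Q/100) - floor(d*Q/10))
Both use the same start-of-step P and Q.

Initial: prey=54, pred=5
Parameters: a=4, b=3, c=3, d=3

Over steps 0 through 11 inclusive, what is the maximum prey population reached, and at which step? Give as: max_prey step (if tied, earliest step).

Step 1: prey: 54+21-8=67; pred: 5+8-1=12
Step 2: prey: 67+26-24=69; pred: 12+24-3=33
Step 3: prey: 69+27-68=28; pred: 33+68-9=92
Step 4: prey: 28+11-77=0; pred: 92+77-27=142
Step 5: prey: 0+0-0=0; pred: 142+0-42=100
Step 6: prey: 0+0-0=0; pred: 100+0-30=70
Step 7: prey: 0+0-0=0; pred: 70+0-21=49
Step 8: prey: 0+0-0=0; pred: 49+0-14=35
Step 9: prey: 0+0-0=0; pred: 35+0-10=25
Step 10: prey: 0+0-0=0; pred: 25+0-7=18
Step 11: prey: 0+0-0=0; pred: 18+0-5=13
Max prey = 69 at step 2

Answer: 69 2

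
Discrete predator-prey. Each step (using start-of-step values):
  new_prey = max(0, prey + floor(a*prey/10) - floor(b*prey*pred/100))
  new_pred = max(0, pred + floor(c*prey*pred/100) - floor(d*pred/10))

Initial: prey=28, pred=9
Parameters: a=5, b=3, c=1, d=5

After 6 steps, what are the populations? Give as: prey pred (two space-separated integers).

Answer: 140 11

Derivation:
Step 1: prey: 28+14-7=35; pred: 9+2-4=7
Step 2: prey: 35+17-7=45; pred: 7+2-3=6
Step 3: prey: 45+22-8=59; pred: 6+2-3=5
Step 4: prey: 59+29-8=80; pred: 5+2-2=5
Step 5: prey: 80+40-12=108; pred: 5+4-2=7
Step 6: prey: 108+54-22=140; pred: 7+7-3=11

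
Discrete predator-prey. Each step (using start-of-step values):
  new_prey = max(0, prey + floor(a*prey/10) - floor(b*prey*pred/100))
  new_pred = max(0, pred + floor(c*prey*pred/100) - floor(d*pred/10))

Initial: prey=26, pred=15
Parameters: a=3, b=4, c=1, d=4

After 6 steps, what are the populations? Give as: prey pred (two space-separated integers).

Step 1: prey: 26+7-15=18; pred: 15+3-6=12
Step 2: prey: 18+5-8=15; pred: 12+2-4=10
Step 3: prey: 15+4-6=13; pred: 10+1-4=7
Step 4: prey: 13+3-3=13; pred: 7+0-2=5
Step 5: prey: 13+3-2=14; pred: 5+0-2=3
Step 6: prey: 14+4-1=17; pred: 3+0-1=2

Answer: 17 2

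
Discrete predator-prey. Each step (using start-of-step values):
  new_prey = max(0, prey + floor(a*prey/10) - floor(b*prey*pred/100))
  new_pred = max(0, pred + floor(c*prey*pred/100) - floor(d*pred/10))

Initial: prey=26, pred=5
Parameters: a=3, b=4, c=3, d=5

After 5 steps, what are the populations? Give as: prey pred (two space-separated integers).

Step 1: prey: 26+7-5=28; pred: 5+3-2=6
Step 2: prey: 28+8-6=30; pred: 6+5-3=8
Step 3: prey: 30+9-9=30; pred: 8+7-4=11
Step 4: prey: 30+9-13=26; pred: 11+9-5=15
Step 5: prey: 26+7-15=18; pred: 15+11-7=19

Answer: 18 19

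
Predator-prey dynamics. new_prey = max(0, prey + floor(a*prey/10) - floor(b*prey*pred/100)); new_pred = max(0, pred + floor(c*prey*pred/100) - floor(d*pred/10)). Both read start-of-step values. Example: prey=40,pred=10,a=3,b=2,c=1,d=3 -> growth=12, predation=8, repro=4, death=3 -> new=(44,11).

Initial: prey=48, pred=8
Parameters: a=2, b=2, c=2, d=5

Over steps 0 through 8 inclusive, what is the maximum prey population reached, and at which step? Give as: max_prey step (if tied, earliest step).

Step 1: prey: 48+9-7=50; pred: 8+7-4=11
Step 2: prey: 50+10-11=49; pred: 11+11-5=17
Step 3: prey: 49+9-16=42; pred: 17+16-8=25
Step 4: prey: 42+8-21=29; pred: 25+21-12=34
Step 5: prey: 29+5-19=15; pred: 34+19-17=36
Step 6: prey: 15+3-10=8; pred: 36+10-18=28
Step 7: prey: 8+1-4=5; pred: 28+4-14=18
Step 8: prey: 5+1-1=5; pred: 18+1-9=10
Max prey = 50 at step 1

Answer: 50 1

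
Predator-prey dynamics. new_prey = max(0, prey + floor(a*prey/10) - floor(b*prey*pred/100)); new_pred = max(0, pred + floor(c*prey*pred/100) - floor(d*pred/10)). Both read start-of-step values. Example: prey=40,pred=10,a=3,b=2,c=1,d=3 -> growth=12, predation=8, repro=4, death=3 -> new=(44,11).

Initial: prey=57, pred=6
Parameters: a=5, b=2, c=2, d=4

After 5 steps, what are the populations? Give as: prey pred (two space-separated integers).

Answer: 0 227

Derivation:
Step 1: prey: 57+28-6=79; pred: 6+6-2=10
Step 2: prey: 79+39-15=103; pred: 10+15-4=21
Step 3: prey: 103+51-43=111; pred: 21+43-8=56
Step 4: prey: 111+55-124=42; pred: 56+124-22=158
Step 5: prey: 42+21-132=0; pred: 158+132-63=227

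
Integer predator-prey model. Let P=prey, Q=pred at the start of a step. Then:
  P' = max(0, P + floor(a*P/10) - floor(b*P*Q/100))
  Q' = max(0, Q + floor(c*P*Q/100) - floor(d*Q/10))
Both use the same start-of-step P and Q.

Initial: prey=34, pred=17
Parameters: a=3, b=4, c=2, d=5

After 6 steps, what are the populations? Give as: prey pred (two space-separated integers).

Step 1: prey: 34+10-23=21; pred: 17+11-8=20
Step 2: prey: 21+6-16=11; pred: 20+8-10=18
Step 3: prey: 11+3-7=7; pred: 18+3-9=12
Step 4: prey: 7+2-3=6; pred: 12+1-6=7
Step 5: prey: 6+1-1=6; pred: 7+0-3=4
Step 6: prey: 6+1-0=7; pred: 4+0-2=2

Answer: 7 2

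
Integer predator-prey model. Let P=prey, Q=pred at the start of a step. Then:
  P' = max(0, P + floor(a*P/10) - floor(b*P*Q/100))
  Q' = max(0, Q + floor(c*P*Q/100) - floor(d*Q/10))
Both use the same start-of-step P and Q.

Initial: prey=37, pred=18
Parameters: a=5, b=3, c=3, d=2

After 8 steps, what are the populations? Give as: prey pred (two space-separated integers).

Step 1: prey: 37+18-19=36; pred: 18+19-3=34
Step 2: prey: 36+18-36=18; pred: 34+36-6=64
Step 3: prey: 18+9-34=0; pred: 64+34-12=86
Step 4: prey: 0+0-0=0; pred: 86+0-17=69
Step 5: prey: 0+0-0=0; pred: 69+0-13=56
Step 6: prey: 0+0-0=0; pred: 56+0-11=45
Step 7: prey: 0+0-0=0; pred: 45+0-9=36
Step 8: prey: 0+0-0=0; pred: 36+0-7=29

Answer: 0 29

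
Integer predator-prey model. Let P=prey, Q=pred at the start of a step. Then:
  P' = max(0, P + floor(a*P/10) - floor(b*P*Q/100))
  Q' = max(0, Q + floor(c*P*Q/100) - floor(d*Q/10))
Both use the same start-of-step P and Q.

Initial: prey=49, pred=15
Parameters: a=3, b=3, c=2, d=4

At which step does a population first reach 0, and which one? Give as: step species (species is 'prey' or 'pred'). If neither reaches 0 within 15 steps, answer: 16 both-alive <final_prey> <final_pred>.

Step 1: prey: 49+14-22=41; pred: 15+14-6=23
Step 2: prey: 41+12-28=25; pred: 23+18-9=32
Step 3: prey: 25+7-24=8; pred: 32+16-12=36
Step 4: prey: 8+2-8=2; pred: 36+5-14=27
Step 5: prey: 2+0-1=1; pred: 27+1-10=18
Step 6: prey: 1+0-0=1; pred: 18+0-7=11
Step 7: prey: 1+0-0=1; pred: 11+0-4=7
Step 8: prey: 1+0-0=1; pred: 7+0-2=5
Step 9: prey: 1+0-0=1; pred: 5+0-2=3
Step 10: prey: 1+0-0=1; pred: 3+0-1=2
Step 11: prey: 1+0-0=1; pred: 2+0-0=2
Steps 12-15: state stable at prey=1, pred=2 (no change)
No extinction within 15 steps

Answer: 16 both-alive 1 2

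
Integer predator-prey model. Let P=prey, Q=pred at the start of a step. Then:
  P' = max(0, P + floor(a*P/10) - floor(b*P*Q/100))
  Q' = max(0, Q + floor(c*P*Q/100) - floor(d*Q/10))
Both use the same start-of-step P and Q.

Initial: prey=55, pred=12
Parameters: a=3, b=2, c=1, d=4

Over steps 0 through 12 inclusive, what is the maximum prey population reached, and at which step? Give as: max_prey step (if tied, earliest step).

Step 1: prey: 55+16-13=58; pred: 12+6-4=14
Step 2: prey: 58+17-16=59; pred: 14+8-5=17
Step 3: prey: 59+17-20=56; pred: 17+10-6=21
Step 4: prey: 56+16-23=49; pred: 21+11-8=24
Step 5: prey: 49+14-23=40; pred: 24+11-9=26
Step 6: prey: 40+12-20=32; pred: 26+10-10=26
Step 7: prey: 32+9-16=25; pred: 26+8-10=24
Step 8: prey: 25+7-12=20; pred: 24+6-9=21
Step 9: prey: 20+6-8=18; pred: 21+4-8=17
Step 10: prey: 18+5-6=17; pred: 17+3-6=14
Step 11: prey: 17+5-4=18; pred: 14+2-5=11
Step 12: prey: 18+5-3=20; pred: 11+1-4=8
Max prey = 59 at step 2

Answer: 59 2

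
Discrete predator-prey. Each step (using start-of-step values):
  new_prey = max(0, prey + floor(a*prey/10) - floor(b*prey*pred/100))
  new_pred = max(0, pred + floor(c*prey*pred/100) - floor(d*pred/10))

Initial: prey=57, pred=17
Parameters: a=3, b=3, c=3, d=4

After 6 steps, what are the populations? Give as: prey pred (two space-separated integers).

Answer: 0 13

Derivation:
Step 1: prey: 57+17-29=45; pred: 17+29-6=40
Step 2: prey: 45+13-54=4; pred: 40+54-16=78
Step 3: prey: 4+1-9=0; pred: 78+9-31=56
Step 4: prey: 0+0-0=0; pred: 56+0-22=34
Step 5: prey: 0+0-0=0; pred: 34+0-13=21
Step 6: prey: 0+0-0=0; pred: 21+0-8=13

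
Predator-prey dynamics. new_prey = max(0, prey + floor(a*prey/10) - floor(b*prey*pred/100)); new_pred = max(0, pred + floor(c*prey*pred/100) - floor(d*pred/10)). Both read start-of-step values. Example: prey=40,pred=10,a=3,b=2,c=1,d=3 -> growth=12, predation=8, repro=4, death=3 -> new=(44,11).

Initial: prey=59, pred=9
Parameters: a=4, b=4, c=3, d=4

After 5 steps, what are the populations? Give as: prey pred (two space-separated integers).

Step 1: prey: 59+23-21=61; pred: 9+15-3=21
Step 2: prey: 61+24-51=34; pred: 21+38-8=51
Step 3: prey: 34+13-69=0; pred: 51+52-20=83
Step 4: prey: 0+0-0=0; pred: 83+0-33=50
Step 5: prey: 0+0-0=0; pred: 50+0-20=30

Answer: 0 30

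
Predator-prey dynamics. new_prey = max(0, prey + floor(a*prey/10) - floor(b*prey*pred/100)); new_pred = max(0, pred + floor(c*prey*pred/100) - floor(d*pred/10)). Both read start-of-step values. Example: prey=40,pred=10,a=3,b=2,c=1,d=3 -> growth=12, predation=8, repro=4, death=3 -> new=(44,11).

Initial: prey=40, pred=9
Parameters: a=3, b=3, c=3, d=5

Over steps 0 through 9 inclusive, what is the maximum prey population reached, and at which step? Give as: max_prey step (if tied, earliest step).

Step 1: prey: 40+12-10=42; pred: 9+10-4=15
Step 2: prey: 42+12-18=36; pred: 15+18-7=26
Step 3: prey: 36+10-28=18; pred: 26+28-13=41
Step 4: prey: 18+5-22=1; pred: 41+22-20=43
Step 5: prey: 1+0-1=0; pred: 43+1-21=23
Step 6: prey: 0+0-0=0; pred: 23+0-11=12
Step 7: prey: 0+0-0=0; pred: 12+0-6=6
Step 8: prey: 0+0-0=0; pred: 6+0-3=3
Step 9: prey: 0+0-0=0; pred: 3+0-1=2
Max prey = 42 at step 1

Answer: 42 1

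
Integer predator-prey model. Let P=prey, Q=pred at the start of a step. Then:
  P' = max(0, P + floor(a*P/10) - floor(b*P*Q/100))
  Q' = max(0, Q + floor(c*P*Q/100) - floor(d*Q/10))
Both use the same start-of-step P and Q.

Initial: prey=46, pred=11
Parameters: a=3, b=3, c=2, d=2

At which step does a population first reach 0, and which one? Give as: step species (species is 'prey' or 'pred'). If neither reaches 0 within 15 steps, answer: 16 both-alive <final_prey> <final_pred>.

Step 1: prey: 46+13-15=44; pred: 11+10-2=19
Step 2: prey: 44+13-25=32; pred: 19+16-3=32
Step 3: prey: 32+9-30=11; pred: 32+20-6=46
Step 4: prey: 11+3-15=0; pred: 46+10-9=47
First extinction: prey at step 4

Answer: 4 prey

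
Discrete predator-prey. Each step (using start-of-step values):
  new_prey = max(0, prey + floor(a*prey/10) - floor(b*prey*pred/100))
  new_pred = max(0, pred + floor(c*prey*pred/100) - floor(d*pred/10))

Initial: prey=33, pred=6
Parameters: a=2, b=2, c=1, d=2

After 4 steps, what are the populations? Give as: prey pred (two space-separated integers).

Answer: 43 10

Derivation:
Step 1: prey: 33+6-3=36; pred: 6+1-1=6
Step 2: prey: 36+7-4=39; pred: 6+2-1=7
Step 3: prey: 39+7-5=41; pred: 7+2-1=8
Step 4: prey: 41+8-6=43; pred: 8+3-1=10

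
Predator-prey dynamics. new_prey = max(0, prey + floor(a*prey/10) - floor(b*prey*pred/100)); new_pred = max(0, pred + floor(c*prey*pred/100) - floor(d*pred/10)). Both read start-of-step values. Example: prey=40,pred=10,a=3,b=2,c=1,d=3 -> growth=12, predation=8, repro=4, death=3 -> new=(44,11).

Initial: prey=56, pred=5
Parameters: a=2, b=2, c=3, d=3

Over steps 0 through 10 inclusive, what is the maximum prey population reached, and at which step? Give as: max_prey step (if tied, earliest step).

Answer: 62 1

Derivation:
Step 1: prey: 56+11-5=62; pred: 5+8-1=12
Step 2: prey: 62+12-14=60; pred: 12+22-3=31
Step 3: prey: 60+12-37=35; pred: 31+55-9=77
Step 4: prey: 35+7-53=0; pred: 77+80-23=134
Step 5: prey: 0+0-0=0; pred: 134+0-40=94
Step 6: prey: 0+0-0=0; pred: 94+0-28=66
Step 7: prey: 0+0-0=0; pred: 66+0-19=47
Step 8: prey: 0+0-0=0; pred: 47+0-14=33
Step 9: prey: 0+0-0=0; pred: 33+0-9=24
Step 10: prey: 0+0-0=0; pred: 24+0-7=17
Max prey = 62 at step 1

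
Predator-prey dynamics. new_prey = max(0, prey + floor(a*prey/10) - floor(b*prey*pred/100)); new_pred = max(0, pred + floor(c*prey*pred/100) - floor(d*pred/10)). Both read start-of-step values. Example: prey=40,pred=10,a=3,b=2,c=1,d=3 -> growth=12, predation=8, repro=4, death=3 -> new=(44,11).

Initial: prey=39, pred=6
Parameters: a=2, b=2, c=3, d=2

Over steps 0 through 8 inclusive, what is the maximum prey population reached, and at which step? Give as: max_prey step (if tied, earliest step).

Answer: 42 1

Derivation:
Step 1: prey: 39+7-4=42; pred: 6+7-1=12
Step 2: prey: 42+8-10=40; pred: 12+15-2=25
Step 3: prey: 40+8-20=28; pred: 25+30-5=50
Step 4: prey: 28+5-28=5; pred: 50+42-10=82
Step 5: prey: 5+1-8=0; pred: 82+12-16=78
Step 6: prey: 0+0-0=0; pred: 78+0-15=63
Step 7: prey: 0+0-0=0; pred: 63+0-12=51
Step 8: prey: 0+0-0=0; pred: 51+0-10=41
Max prey = 42 at step 1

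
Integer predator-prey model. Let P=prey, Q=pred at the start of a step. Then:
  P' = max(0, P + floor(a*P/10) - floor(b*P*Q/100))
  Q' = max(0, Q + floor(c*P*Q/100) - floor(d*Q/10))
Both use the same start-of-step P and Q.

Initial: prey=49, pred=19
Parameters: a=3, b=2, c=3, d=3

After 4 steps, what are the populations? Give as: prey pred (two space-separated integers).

Answer: 0 80

Derivation:
Step 1: prey: 49+14-18=45; pred: 19+27-5=41
Step 2: prey: 45+13-36=22; pred: 41+55-12=84
Step 3: prey: 22+6-36=0; pred: 84+55-25=114
Step 4: prey: 0+0-0=0; pred: 114+0-34=80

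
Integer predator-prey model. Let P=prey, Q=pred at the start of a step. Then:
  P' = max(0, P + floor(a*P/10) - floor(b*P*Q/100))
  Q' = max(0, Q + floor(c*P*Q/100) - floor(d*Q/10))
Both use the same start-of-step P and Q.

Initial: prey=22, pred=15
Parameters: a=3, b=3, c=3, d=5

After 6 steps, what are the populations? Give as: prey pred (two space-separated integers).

Step 1: prey: 22+6-9=19; pred: 15+9-7=17
Step 2: prey: 19+5-9=15; pred: 17+9-8=18
Step 3: prey: 15+4-8=11; pred: 18+8-9=17
Step 4: prey: 11+3-5=9; pred: 17+5-8=14
Step 5: prey: 9+2-3=8; pred: 14+3-7=10
Step 6: prey: 8+2-2=8; pred: 10+2-5=7

Answer: 8 7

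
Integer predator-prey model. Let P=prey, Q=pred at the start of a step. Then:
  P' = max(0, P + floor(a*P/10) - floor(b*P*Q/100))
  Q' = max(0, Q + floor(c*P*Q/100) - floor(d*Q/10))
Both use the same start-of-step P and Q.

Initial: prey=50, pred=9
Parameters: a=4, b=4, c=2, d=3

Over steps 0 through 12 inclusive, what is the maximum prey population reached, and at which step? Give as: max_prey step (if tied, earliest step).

Step 1: prey: 50+20-18=52; pred: 9+9-2=16
Step 2: prey: 52+20-33=39; pred: 16+16-4=28
Step 3: prey: 39+15-43=11; pred: 28+21-8=41
Step 4: prey: 11+4-18=0; pred: 41+9-12=38
Step 5: prey: 0+0-0=0; pred: 38+0-11=27
Step 6: prey: 0+0-0=0; pred: 27+0-8=19
Step 7: prey: 0+0-0=0; pred: 19+0-5=14
Step 8: prey: 0+0-0=0; pred: 14+0-4=10
Step 9: prey: 0+0-0=0; pred: 10+0-3=7
Step 10: prey: 0+0-0=0; pred: 7+0-2=5
Step 11: prey: 0+0-0=0; pred: 5+0-1=4
Step 12: prey: 0+0-0=0; pred: 4+0-1=3
Max prey = 52 at step 1

Answer: 52 1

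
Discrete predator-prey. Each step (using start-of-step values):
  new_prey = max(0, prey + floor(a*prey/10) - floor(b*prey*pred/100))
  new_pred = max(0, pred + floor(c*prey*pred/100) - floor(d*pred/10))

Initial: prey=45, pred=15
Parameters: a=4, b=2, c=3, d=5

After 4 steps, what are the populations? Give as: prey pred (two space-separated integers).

Step 1: prey: 45+18-13=50; pred: 15+20-7=28
Step 2: prey: 50+20-28=42; pred: 28+42-14=56
Step 3: prey: 42+16-47=11; pred: 56+70-28=98
Step 4: prey: 11+4-21=0; pred: 98+32-49=81

Answer: 0 81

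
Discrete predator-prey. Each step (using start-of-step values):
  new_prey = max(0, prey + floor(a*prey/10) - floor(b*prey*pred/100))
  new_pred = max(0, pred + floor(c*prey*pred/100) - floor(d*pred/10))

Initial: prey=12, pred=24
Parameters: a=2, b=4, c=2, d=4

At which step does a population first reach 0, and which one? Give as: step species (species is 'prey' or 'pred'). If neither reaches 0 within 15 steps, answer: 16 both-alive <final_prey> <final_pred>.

Answer: 16 both-alive 1 2

Derivation:
Step 1: prey: 12+2-11=3; pred: 24+5-9=20
Step 2: prey: 3+0-2=1; pred: 20+1-8=13
Step 3: prey: 1+0-0=1; pred: 13+0-5=8
Step 4: prey: 1+0-0=1; pred: 8+0-3=5
Step 5: prey: 1+0-0=1; pred: 5+0-2=3
Step 6: prey: 1+0-0=1; pred: 3+0-1=2
Step 7: prey: 1+0-0=1; pred: 2+0-0=2
Steps 8-15: state stable at prey=1, pred=2 (no change)
No extinction within 15 steps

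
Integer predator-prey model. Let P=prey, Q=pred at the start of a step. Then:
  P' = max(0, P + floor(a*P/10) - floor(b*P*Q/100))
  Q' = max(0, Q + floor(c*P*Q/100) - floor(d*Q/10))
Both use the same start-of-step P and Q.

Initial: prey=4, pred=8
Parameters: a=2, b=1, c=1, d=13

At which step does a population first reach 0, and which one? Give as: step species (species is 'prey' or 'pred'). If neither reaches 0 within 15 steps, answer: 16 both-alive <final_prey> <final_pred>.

Answer: 1 pred

Derivation:
Step 1: prey: 4+0-0=4; pred: 8+0-10=0
First extinction: pred at step 1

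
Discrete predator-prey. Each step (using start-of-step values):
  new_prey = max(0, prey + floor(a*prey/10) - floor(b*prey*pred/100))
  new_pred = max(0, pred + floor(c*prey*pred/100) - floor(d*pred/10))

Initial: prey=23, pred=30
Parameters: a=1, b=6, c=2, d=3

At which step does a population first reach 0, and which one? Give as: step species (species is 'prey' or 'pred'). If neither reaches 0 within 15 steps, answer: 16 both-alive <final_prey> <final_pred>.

Step 1: prey: 23+2-41=0; pred: 30+13-9=34
First extinction: prey at step 1

Answer: 1 prey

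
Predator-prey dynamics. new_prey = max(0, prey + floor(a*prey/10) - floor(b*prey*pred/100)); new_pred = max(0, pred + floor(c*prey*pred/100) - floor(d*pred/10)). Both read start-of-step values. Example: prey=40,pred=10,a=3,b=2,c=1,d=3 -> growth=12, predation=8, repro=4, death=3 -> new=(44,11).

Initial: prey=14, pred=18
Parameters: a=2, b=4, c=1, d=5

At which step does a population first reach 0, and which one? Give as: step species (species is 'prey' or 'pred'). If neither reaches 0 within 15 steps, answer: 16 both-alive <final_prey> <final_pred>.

Answer: 16 both-alive 30 1

Derivation:
Step 1: prey: 14+2-10=6; pred: 18+2-9=11
Step 2: prey: 6+1-2=5; pred: 11+0-5=6
Step 3: prey: 5+1-1=5; pred: 6+0-3=3
Step 4: prey: 5+1-0=6; pred: 3+0-1=2
Step 5: prey: 6+1-0=7; pred: 2+0-1=1
Step 6: prey: 7+1-0=8; pred: 1+0-0=1
Step 7: prey: 8+1-0=9; pred: 1+0-0=1
Step 8: prey: 9+1-0=10; pred: 1+0-0=1
Step 9: prey: 10+2-0=12; pred: 1+0-0=1
Step 10: prey: 12+2-0=14; pred: 1+0-0=1
Step 11: prey: 14+2-0=16; pred: 1+0-0=1
Step 12: prey: 16+3-0=19; pred: 1+0-0=1
Step 13: prey: 19+3-0=22; pred: 1+0-0=1
Step 14: prey: 22+4-0=26; pred: 1+0-0=1
Step 15: prey: 26+5-1=30; pred: 1+0-0=1
No extinction within 15 steps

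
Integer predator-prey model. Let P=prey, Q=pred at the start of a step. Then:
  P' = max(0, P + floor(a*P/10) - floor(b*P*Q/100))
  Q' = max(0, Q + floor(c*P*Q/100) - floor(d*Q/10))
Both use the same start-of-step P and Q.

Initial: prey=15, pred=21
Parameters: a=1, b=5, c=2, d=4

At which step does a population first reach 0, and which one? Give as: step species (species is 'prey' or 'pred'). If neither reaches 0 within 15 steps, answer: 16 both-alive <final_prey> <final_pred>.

Answer: 16 both-alive 1 2

Derivation:
Step 1: prey: 15+1-15=1; pred: 21+6-8=19
Step 2: prey: 1+0-0=1; pred: 19+0-7=12
Step 3: prey: 1+0-0=1; pred: 12+0-4=8
Step 4: prey: 1+0-0=1; pred: 8+0-3=5
Step 5: prey: 1+0-0=1; pred: 5+0-2=3
Step 6: prey: 1+0-0=1; pred: 3+0-1=2
Step 7: prey: 1+0-0=1; pred: 2+0-0=2
Steps 8-15: state stable at prey=1, pred=2 (no change)
No extinction within 15 steps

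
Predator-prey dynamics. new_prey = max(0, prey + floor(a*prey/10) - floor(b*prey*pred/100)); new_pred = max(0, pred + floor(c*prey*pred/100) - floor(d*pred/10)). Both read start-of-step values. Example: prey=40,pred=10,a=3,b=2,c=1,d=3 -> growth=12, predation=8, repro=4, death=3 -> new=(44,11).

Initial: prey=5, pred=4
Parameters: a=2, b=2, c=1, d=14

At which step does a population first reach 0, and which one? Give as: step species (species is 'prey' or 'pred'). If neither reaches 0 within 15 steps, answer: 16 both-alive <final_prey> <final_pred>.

Answer: 1 pred

Derivation:
Step 1: prey: 5+1-0=6; pred: 4+0-5=0
First extinction: pred at step 1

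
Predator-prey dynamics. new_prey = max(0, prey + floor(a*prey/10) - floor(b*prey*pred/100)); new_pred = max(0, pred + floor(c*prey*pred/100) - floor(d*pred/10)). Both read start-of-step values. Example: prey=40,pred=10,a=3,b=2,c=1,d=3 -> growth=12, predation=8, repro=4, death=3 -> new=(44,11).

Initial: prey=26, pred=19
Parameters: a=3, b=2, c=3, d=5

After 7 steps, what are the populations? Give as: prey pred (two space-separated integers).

Step 1: prey: 26+7-9=24; pred: 19+14-9=24
Step 2: prey: 24+7-11=20; pred: 24+17-12=29
Step 3: prey: 20+6-11=15; pred: 29+17-14=32
Step 4: prey: 15+4-9=10; pred: 32+14-16=30
Step 5: prey: 10+3-6=7; pred: 30+9-15=24
Step 6: prey: 7+2-3=6; pred: 24+5-12=17
Step 7: prey: 6+1-2=5; pred: 17+3-8=12

Answer: 5 12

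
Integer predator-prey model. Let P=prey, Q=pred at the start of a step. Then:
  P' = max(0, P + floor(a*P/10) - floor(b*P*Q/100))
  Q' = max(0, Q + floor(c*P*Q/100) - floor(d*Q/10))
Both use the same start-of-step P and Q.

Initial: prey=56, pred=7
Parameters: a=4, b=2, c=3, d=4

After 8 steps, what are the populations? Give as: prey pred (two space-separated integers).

Step 1: prey: 56+22-7=71; pred: 7+11-2=16
Step 2: prey: 71+28-22=77; pred: 16+34-6=44
Step 3: prey: 77+30-67=40; pred: 44+101-17=128
Step 4: prey: 40+16-102=0; pred: 128+153-51=230
Step 5: prey: 0+0-0=0; pred: 230+0-92=138
Step 6: prey: 0+0-0=0; pred: 138+0-55=83
Step 7: prey: 0+0-0=0; pred: 83+0-33=50
Step 8: prey: 0+0-0=0; pred: 50+0-20=30

Answer: 0 30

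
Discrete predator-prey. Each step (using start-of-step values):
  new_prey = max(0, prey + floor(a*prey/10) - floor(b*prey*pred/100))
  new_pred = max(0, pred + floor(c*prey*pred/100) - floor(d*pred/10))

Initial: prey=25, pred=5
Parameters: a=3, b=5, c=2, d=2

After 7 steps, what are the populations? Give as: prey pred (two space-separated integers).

Step 1: prey: 25+7-6=26; pred: 5+2-1=6
Step 2: prey: 26+7-7=26; pred: 6+3-1=8
Step 3: prey: 26+7-10=23; pred: 8+4-1=11
Step 4: prey: 23+6-12=17; pred: 11+5-2=14
Step 5: prey: 17+5-11=11; pred: 14+4-2=16
Step 6: prey: 11+3-8=6; pred: 16+3-3=16
Step 7: prey: 6+1-4=3; pred: 16+1-3=14

Answer: 3 14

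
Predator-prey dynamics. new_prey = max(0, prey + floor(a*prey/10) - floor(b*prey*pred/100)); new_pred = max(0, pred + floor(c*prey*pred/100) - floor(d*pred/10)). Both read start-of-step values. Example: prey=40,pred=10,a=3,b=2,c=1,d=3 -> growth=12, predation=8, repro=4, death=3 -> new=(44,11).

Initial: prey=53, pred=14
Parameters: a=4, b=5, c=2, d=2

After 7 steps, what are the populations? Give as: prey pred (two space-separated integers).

Step 1: prey: 53+21-37=37; pred: 14+14-2=26
Step 2: prey: 37+14-48=3; pred: 26+19-5=40
Step 3: prey: 3+1-6=0; pred: 40+2-8=34
Step 4: prey: 0+0-0=0; pred: 34+0-6=28
Step 5: prey: 0+0-0=0; pred: 28+0-5=23
Step 6: prey: 0+0-0=0; pred: 23+0-4=19
Step 7: prey: 0+0-0=0; pred: 19+0-3=16

Answer: 0 16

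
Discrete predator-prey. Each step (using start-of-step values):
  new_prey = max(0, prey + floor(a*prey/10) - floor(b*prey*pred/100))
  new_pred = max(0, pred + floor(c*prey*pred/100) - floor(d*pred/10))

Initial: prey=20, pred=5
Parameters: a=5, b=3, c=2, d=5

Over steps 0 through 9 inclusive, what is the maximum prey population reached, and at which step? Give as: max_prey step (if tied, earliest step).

Answer: 89 6

Derivation:
Step 1: prey: 20+10-3=27; pred: 5+2-2=5
Step 2: prey: 27+13-4=36; pred: 5+2-2=5
Step 3: prey: 36+18-5=49; pred: 5+3-2=6
Step 4: prey: 49+24-8=65; pred: 6+5-3=8
Step 5: prey: 65+32-15=82; pred: 8+10-4=14
Step 6: prey: 82+41-34=89; pred: 14+22-7=29
Step 7: prey: 89+44-77=56; pred: 29+51-14=66
Step 8: prey: 56+28-110=0; pred: 66+73-33=106
Step 9: prey: 0+0-0=0; pred: 106+0-53=53
Max prey = 89 at step 6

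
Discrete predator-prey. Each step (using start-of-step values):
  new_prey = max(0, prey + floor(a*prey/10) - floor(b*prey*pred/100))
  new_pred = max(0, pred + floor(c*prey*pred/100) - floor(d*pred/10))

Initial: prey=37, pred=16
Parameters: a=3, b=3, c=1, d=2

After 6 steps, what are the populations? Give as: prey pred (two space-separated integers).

Answer: 7 16

Derivation:
Step 1: prey: 37+11-17=31; pred: 16+5-3=18
Step 2: prey: 31+9-16=24; pred: 18+5-3=20
Step 3: prey: 24+7-14=17; pred: 20+4-4=20
Step 4: prey: 17+5-10=12; pred: 20+3-4=19
Step 5: prey: 12+3-6=9; pred: 19+2-3=18
Step 6: prey: 9+2-4=7; pred: 18+1-3=16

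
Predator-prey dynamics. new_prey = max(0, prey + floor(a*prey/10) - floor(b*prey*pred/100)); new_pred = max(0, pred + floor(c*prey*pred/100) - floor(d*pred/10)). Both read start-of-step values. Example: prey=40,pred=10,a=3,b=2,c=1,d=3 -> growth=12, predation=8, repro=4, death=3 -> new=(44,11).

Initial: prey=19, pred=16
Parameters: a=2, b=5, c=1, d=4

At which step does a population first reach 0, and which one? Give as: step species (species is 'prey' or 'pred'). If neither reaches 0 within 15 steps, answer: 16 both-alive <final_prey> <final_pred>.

Step 1: prey: 19+3-15=7; pred: 16+3-6=13
Step 2: prey: 7+1-4=4; pred: 13+0-5=8
Step 3: prey: 4+0-1=3; pred: 8+0-3=5
Step 4: prey: 3+0-0=3; pred: 5+0-2=3
Step 5: prey: 3+0-0=3; pred: 3+0-1=2
Step 6: prey: 3+0-0=3; pred: 2+0-0=2
Steps 7-15: state stable at prey=3, pred=2 (no change)
No extinction within 15 steps

Answer: 16 both-alive 3 2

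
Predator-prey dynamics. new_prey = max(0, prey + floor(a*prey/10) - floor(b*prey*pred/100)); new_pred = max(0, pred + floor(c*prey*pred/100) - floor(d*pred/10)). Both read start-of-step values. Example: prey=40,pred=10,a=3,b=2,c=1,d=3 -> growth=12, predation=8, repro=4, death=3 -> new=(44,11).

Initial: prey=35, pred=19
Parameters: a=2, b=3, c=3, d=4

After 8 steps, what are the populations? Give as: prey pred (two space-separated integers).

Step 1: prey: 35+7-19=23; pred: 19+19-7=31
Step 2: prey: 23+4-21=6; pred: 31+21-12=40
Step 3: prey: 6+1-7=0; pred: 40+7-16=31
Step 4: prey: 0+0-0=0; pred: 31+0-12=19
Step 5: prey: 0+0-0=0; pred: 19+0-7=12
Step 6: prey: 0+0-0=0; pred: 12+0-4=8
Step 7: prey: 0+0-0=0; pred: 8+0-3=5
Step 8: prey: 0+0-0=0; pred: 5+0-2=3

Answer: 0 3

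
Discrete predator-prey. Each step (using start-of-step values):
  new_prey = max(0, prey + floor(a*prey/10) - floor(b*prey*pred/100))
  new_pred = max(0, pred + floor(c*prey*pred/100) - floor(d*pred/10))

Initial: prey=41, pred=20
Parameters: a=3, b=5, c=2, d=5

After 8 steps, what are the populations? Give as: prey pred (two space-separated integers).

Step 1: prey: 41+12-41=12; pred: 20+16-10=26
Step 2: prey: 12+3-15=0; pred: 26+6-13=19
Step 3: prey: 0+0-0=0; pred: 19+0-9=10
Step 4: prey: 0+0-0=0; pred: 10+0-5=5
Step 5: prey: 0+0-0=0; pred: 5+0-2=3
Step 6: prey: 0+0-0=0; pred: 3+0-1=2
Step 7: prey: 0+0-0=0; pred: 2+0-1=1
Step 8: prey: 0+0-0=0; pred: 1+0-0=1

Answer: 0 1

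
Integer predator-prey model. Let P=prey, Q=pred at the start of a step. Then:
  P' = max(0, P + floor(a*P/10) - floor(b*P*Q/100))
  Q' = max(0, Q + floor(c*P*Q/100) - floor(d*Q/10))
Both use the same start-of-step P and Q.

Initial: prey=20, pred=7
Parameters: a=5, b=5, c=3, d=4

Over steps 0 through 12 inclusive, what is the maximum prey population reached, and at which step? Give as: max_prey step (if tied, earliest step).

Step 1: prey: 20+10-7=23; pred: 7+4-2=9
Step 2: prey: 23+11-10=24; pred: 9+6-3=12
Step 3: prey: 24+12-14=22; pred: 12+8-4=16
Step 4: prey: 22+11-17=16; pred: 16+10-6=20
Step 5: prey: 16+8-16=8; pred: 20+9-8=21
Step 6: prey: 8+4-8=4; pred: 21+5-8=18
Step 7: prey: 4+2-3=3; pred: 18+2-7=13
Step 8: prey: 3+1-1=3; pred: 13+1-5=9
Step 9: prey: 3+1-1=3; pred: 9+0-3=6
Step 10: prey: 3+1-0=4; pred: 6+0-2=4
Step 11: prey: 4+2-0=6; pred: 4+0-1=3
Step 12: prey: 6+3-0=9; pred: 3+0-1=2
Max prey = 24 at step 2

Answer: 24 2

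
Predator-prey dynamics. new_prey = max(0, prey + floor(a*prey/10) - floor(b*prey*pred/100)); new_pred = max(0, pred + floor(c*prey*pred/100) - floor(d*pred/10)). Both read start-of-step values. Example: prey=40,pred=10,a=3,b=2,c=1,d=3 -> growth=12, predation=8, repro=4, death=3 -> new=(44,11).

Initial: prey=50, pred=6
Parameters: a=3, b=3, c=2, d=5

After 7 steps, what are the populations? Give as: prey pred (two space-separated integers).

Step 1: prey: 50+15-9=56; pred: 6+6-3=9
Step 2: prey: 56+16-15=57; pred: 9+10-4=15
Step 3: prey: 57+17-25=49; pred: 15+17-7=25
Step 4: prey: 49+14-36=27; pred: 25+24-12=37
Step 5: prey: 27+8-29=6; pred: 37+19-18=38
Step 6: prey: 6+1-6=1; pred: 38+4-19=23
Step 7: prey: 1+0-0=1; pred: 23+0-11=12

Answer: 1 12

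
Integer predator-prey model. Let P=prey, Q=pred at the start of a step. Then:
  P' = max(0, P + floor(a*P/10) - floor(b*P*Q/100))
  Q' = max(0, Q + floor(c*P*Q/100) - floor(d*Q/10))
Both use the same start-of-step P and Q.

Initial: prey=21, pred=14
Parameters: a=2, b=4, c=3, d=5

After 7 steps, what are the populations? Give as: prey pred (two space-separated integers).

Answer: 4 1

Derivation:
Step 1: prey: 21+4-11=14; pred: 14+8-7=15
Step 2: prey: 14+2-8=8; pred: 15+6-7=14
Step 3: prey: 8+1-4=5; pred: 14+3-7=10
Step 4: prey: 5+1-2=4; pred: 10+1-5=6
Step 5: prey: 4+0-0=4; pred: 6+0-3=3
Step 6: prey: 4+0-0=4; pred: 3+0-1=2
Step 7: prey: 4+0-0=4; pred: 2+0-1=1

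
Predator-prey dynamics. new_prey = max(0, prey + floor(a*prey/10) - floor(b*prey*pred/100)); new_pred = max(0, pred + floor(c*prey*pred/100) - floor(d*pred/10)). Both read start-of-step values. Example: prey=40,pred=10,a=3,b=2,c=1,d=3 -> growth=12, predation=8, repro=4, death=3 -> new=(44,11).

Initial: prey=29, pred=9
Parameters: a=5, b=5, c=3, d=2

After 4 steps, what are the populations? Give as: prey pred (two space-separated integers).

Answer: 0 36

Derivation:
Step 1: prey: 29+14-13=30; pred: 9+7-1=15
Step 2: prey: 30+15-22=23; pred: 15+13-3=25
Step 3: prey: 23+11-28=6; pred: 25+17-5=37
Step 4: prey: 6+3-11=0; pred: 37+6-7=36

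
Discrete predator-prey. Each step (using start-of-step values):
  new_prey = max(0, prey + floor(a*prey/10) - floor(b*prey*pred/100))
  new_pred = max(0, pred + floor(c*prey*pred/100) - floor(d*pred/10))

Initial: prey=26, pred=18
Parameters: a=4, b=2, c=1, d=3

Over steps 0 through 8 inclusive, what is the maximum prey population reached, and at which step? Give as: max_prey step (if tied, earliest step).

Answer: 40 7

Derivation:
Step 1: prey: 26+10-9=27; pred: 18+4-5=17
Step 2: prey: 27+10-9=28; pred: 17+4-5=16
Step 3: prey: 28+11-8=31; pred: 16+4-4=16
Step 4: prey: 31+12-9=34; pred: 16+4-4=16
Step 5: prey: 34+13-10=37; pred: 16+5-4=17
Step 6: prey: 37+14-12=39; pred: 17+6-5=18
Step 7: prey: 39+15-14=40; pred: 18+7-5=20
Step 8: prey: 40+16-16=40; pred: 20+8-6=22
Max prey = 40 at step 7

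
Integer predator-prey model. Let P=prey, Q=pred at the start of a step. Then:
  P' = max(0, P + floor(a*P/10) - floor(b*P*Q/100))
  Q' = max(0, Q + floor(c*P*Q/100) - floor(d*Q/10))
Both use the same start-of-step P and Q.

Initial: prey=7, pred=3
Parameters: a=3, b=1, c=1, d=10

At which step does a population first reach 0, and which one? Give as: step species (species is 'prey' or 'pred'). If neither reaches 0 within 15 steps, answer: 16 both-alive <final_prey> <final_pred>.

Answer: 1 pred

Derivation:
Step 1: prey: 7+2-0=9; pred: 3+0-3=0
First extinction: pred at step 1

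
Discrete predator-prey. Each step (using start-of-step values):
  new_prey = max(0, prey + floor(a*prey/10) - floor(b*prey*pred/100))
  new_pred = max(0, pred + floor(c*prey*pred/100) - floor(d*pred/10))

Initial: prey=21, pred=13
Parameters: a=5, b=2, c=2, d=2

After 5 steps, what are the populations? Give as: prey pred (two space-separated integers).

Answer: 20 60

Derivation:
Step 1: prey: 21+10-5=26; pred: 13+5-2=16
Step 2: prey: 26+13-8=31; pred: 16+8-3=21
Step 3: prey: 31+15-13=33; pred: 21+13-4=30
Step 4: prey: 33+16-19=30; pred: 30+19-6=43
Step 5: prey: 30+15-25=20; pred: 43+25-8=60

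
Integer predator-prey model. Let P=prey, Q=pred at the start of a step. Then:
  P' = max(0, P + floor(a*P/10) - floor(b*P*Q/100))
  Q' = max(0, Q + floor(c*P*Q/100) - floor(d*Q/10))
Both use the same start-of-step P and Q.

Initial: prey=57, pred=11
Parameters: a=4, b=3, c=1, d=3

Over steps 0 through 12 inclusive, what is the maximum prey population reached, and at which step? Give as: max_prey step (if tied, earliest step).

Answer: 61 1

Derivation:
Step 1: prey: 57+22-18=61; pred: 11+6-3=14
Step 2: prey: 61+24-25=60; pred: 14+8-4=18
Step 3: prey: 60+24-32=52; pred: 18+10-5=23
Step 4: prey: 52+20-35=37; pred: 23+11-6=28
Step 5: prey: 37+14-31=20; pred: 28+10-8=30
Step 6: prey: 20+8-18=10; pred: 30+6-9=27
Step 7: prey: 10+4-8=6; pred: 27+2-8=21
Step 8: prey: 6+2-3=5; pred: 21+1-6=16
Step 9: prey: 5+2-2=5; pred: 16+0-4=12
Step 10: prey: 5+2-1=6; pred: 12+0-3=9
Step 11: prey: 6+2-1=7; pred: 9+0-2=7
Step 12: prey: 7+2-1=8; pred: 7+0-2=5
Max prey = 61 at step 1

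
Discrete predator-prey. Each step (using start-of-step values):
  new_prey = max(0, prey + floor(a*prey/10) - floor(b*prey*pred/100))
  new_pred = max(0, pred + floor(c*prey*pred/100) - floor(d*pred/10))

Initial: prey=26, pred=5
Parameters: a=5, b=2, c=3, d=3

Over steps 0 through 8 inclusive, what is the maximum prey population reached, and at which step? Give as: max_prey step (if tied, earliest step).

Step 1: prey: 26+13-2=37; pred: 5+3-1=7
Step 2: prey: 37+18-5=50; pred: 7+7-2=12
Step 3: prey: 50+25-12=63; pred: 12+18-3=27
Step 4: prey: 63+31-34=60; pred: 27+51-8=70
Step 5: prey: 60+30-84=6; pred: 70+126-21=175
Step 6: prey: 6+3-21=0; pred: 175+31-52=154
Step 7: prey: 0+0-0=0; pred: 154+0-46=108
Step 8: prey: 0+0-0=0; pred: 108+0-32=76
Max prey = 63 at step 3

Answer: 63 3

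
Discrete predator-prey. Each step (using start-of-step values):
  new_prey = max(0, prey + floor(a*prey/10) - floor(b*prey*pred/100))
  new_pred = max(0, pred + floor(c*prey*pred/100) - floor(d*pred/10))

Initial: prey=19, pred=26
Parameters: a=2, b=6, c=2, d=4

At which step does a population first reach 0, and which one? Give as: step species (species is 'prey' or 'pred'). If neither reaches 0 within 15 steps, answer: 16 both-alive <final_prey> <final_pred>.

Step 1: prey: 19+3-29=0; pred: 26+9-10=25
First extinction: prey at step 1

Answer: 1 prey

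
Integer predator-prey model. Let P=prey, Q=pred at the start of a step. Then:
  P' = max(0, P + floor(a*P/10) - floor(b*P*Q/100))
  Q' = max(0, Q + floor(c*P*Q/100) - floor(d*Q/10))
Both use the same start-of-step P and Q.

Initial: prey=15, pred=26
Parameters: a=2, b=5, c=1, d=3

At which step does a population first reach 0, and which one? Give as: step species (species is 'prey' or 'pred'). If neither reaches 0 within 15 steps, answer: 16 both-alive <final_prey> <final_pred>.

Step 1: prey: 15+3-19=0; pred: 26+3-7=22
First extinction: prey at step 1

Answer: 1 prey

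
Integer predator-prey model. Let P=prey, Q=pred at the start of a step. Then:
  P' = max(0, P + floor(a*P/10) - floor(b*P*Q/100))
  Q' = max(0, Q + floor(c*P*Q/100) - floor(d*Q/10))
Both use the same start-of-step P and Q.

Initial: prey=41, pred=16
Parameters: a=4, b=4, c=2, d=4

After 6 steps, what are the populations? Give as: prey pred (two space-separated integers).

Step 1: prey: 41+16-26=31; pred: 16+13-6=23
Step 2: prey: 31+12-28=15; pred: 23+14-9=28
Step 3: prey: 15+6-16=5; pred: 28+8-11=25
Step 4: prey: 5+2-5=2; pred: 25+2-10=17
Step 5: prey: 2+0-1=1; pred: 17+0-6=11
Step 6: prey: 1+0-0=1; pred: 11+0-4=7

Answer: 1 7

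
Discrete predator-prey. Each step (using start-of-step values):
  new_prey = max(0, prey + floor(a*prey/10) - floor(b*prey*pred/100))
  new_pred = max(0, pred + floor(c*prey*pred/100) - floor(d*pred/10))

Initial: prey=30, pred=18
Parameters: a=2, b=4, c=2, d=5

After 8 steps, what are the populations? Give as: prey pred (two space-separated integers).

Answer: 3 1

Derivation:
Step 1: prey: 30+6-21=15; pred: 18+10-9=19
Step 2: prey: 15+3-11=7; pred: 19+5-9=15
Step 3: prey: 7+1-4=4; pred: 15+2-7=10
Step 4: prey: 4+0-1=3; pred: 10+0-5=5
Step 5: prey: 3+0-0=3; pred: 5+0-2=3
Step 6: prey: 3+0-0=3; pred: 3+0-1=2
Step 7: prey: 3+0-0=3; pred: 2+0-1=1
Step 8: prey: 3+0-0=3; pred: 1+0-0=1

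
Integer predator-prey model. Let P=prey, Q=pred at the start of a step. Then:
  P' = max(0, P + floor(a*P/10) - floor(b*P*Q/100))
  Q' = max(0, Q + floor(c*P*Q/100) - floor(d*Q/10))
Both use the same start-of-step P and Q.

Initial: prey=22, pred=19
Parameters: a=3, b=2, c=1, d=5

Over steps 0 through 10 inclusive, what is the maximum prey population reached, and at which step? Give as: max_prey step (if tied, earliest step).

Step 1: prey: 22+6-8=20; pred: 19+4-9=14
Step 2: prey: 20+6-5=21; pred: 14+2-7=9
Step 3: prey: 21+6-3=24; pred: 9+1-4=6
Step 4: prey: 24+7-2=29; pred: 6+1-3=4
Step 5: prey: 29+8-2=35; pred: 4+1-2=3
Step 6: prey: 35+10-2=43; pred: 3+1-1=3
Step 7: prey: 43+12-2=53; pred: 3+1-1=3
Step 8: prey: 53+15-3=65; pred: 3+1-1=3
Step 9: prey: 65+19-3=81; pred: 3+1-1=3
Step 10: prey: 81+24-4=101; pred: 3+2-1=4
Max prey = 101 at step 10

Answer: 101 10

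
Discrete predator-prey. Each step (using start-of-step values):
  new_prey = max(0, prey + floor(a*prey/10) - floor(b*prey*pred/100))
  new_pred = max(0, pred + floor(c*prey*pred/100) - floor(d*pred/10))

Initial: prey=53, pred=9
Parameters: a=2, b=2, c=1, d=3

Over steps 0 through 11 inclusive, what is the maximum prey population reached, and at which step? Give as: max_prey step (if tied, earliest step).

Step 1: prey: 53+10-9=54; pred: 9+4-2=11
Step 2: prey: 54+10-11=53; pred: 11+5-3=13
Step 3: prey: 53+10-13=50; pred: 13+6-3=16
Step 4: prey: 50+10-16=44; pred: 16+8-4=20
Step 5: prey: 44+8-17=35; pred: 20+8-6=22
Step 6: prey: 35+7-15=27; pred: 22+7-6=23
Step 7: prey: 27+5-12=20; pred: 23+6-6=23
Step 8: prey: 20+4-9=15; pred: 23+4-6=21
Step 9: prey: 15+3-6=12; pred: 21+3-6=18
Step 10: prey: 12+2-4=10; pred: 18+2-5=15
Step 11: prey: 10+2-3=9; pred: 15+1-4=12
Max prey = 54 at step 1

Answer: 54 1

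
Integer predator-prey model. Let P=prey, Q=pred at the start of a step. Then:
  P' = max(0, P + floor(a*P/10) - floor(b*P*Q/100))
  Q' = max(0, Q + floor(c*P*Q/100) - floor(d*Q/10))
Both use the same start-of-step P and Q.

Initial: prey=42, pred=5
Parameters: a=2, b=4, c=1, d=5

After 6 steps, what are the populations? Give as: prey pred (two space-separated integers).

Answer: 42 5

Derivation:
Step 1: prey: 42+8-8=42; pred: 5+2-2=5
Step 2: prey: 42+8-8=42; pred: 5+2-2=5
Step 3: prey: 42+8-8=42; pred: 5+2-2=5
Step 4: prey: 42+8-8=42; pred: 5+2-2=5
Step 5: prey: 42+8-8=42; pred: 5+2-2=5
Step 6: prey: 42+8-8=42; pred: 5+2-2=5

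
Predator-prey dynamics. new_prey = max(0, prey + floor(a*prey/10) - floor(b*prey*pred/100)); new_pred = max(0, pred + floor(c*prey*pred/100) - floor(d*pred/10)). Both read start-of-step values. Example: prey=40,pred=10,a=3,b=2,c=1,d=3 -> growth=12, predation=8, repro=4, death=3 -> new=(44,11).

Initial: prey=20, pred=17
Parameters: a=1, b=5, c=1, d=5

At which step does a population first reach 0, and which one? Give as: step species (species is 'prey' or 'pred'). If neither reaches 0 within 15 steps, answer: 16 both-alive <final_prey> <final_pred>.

Answer: 16 both-alive 2 1

Derivation:
Step 1: prey: 20+2-17=5; pred: 17+3-8=12
Step 2: prey: 5+0-3=2; pred: 12+0-6=6
Step 3: prey: 2+0-0=2; pred: 6+0-3=3
Step 4: prey: 2+0-0=2; pred: 3+0-1=2
Step 5: prey: 2+0-0=2; pred: 2+0-1=1
Step 6: prey: 2+0-0=2; pred: 1+0-0=1
Steps 7-15: state stable at prey=2, pred=1 (no change)
No extinction within 15 steps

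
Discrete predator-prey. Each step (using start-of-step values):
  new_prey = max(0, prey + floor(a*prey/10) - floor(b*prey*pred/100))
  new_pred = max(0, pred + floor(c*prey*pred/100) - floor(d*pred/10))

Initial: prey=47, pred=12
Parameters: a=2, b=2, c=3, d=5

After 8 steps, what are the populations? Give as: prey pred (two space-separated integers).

Step 1: prey: 47+9-11=45; pred: 12+16-6=22
Step 2: prey: 45+9-19=35; pred: 22+29-11=40
Step 3: prey: 35+7-28=14; pred: 40+42-20=62
Step 4: prey: 14+2-17=0; pred: 62+26-31=57
Step 5: prey: 0+0-0=0; pred: 57+0-28=29
Step 6: prey: 0+0-0=0; pred: 29+0-14=15
Step 7: prey: 0+0-0=0; pred: 15+0-7=8
Step 8: prey: 0+0-0=0; pred: 8+0-4=4

Answer: 0 4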